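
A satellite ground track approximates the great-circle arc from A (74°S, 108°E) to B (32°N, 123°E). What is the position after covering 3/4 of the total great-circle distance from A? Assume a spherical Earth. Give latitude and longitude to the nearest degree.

≈ (5°N, 121°E)

Write both endpoints as unit vectors p₁, p₂ with components (cos φ cos λ, cos φ sin λ, sin φ).
The central angle between the endpoints is δ = arccos(p₁·p₂) ≈ 1.858 rad (106.5°).
Interpolate at f = 3/4 with slerp weights a = sin((1−f)δ)/sin δ ≈ 0.467, b = sin(fδ)/sin δ ≈ 1.027.
p = a·p₁ + b·p₂ ≈ (-0.514, 0.853, 0.095); φ = arcsin(p_z) ≈ 5.44°, λ = atan2(p_y, p_x) ≈ 121.08°.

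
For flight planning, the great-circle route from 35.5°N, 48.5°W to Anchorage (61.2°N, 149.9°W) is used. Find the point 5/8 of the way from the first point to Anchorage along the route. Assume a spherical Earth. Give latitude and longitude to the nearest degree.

Write both endpoints as unit vectors p₁, p₂ with components (cos φ cos λ, cos φ sin λ, sin φ).
The central angle between the endpoints is δ = arccos(p₁·p₂) ≈ 1.125 rad (64.4°).
Interpolate at f = 5/8 with slerp weights a = sin((1−f)δ)/sin δ ≈ 0.454, b = sin(fδ)/sin δ ≈ 0.717.
p = a·p₁ + b·p₂ ≈ (-0.054, -0.450, 0.891); φ = arcsin(p_z) ≈ 63.06°, λ = atan2(p_y, p_x) ≈ -96.83°.

≈ 63°N, 97°W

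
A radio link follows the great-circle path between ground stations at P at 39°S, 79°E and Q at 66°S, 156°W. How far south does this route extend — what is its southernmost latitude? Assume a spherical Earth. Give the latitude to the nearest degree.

The great circle lies in the plane with unit normal n̂ = (p₁ × p₂)/|p₁ × p₂|.
Here n̂_z ≈ +0.282; the vertex latitude is φ_max = arccos|n̂_z| ≈ 73.6°.

≈ 74°S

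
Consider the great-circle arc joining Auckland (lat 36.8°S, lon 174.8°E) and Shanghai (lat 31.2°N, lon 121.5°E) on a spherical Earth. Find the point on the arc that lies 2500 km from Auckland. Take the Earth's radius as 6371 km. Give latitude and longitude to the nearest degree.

≈ lat 19°S, lon 159°E

From cos δ = sin φ₁ sin φ₂ + cos φ₁ cos φ₂ cos Δλ, the central angle is δ ≈ 1.472 rad (84.3°). The total great-circle distance is δ·R ≈ 1.472 × 6371 ≈ 9376 km, so the target fraction is f = 2500/9376 ≈ 0.267.
Interpolate at f ≈ 0.267 with slerp weights a = sin((1−f)δ)/sin δ ≈ 0.886, b = sin(fδ)/sin δ ≈ 0.384.
p = a·p₁ + b·p₂ ≈ (-0.878, 0.345, -0.332); φ = arcsin(p_z) ≈ -19.37°, λ = atan2(p_y, p_x) ≈ 158.58°.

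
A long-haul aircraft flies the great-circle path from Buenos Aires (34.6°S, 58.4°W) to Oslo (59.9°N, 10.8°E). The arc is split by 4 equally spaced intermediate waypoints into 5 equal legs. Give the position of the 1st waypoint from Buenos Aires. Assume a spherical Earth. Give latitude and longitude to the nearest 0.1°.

≈ 15.0°S, 47.2°W

From cos δ = sin φ₁ sin φ₂ + cos φ₁ cos φ₂ cos Δλ, the central angle is δ ≈ 1.923 rad (110.2°).
Interpolate at f = 1/5 with slerp weights a = sin((1−f)δ)/sin δ ≈ 1.065, b = sin(fδ)/sin δ ≈ 0.400.
p = a·p₁ + b·p₂ ≈ (0.656, -0.709, -0.259); φ = arcsin(p_z) ≈ -15.00°, λ = atan2(p_y, p_x) ≈ -47.22°.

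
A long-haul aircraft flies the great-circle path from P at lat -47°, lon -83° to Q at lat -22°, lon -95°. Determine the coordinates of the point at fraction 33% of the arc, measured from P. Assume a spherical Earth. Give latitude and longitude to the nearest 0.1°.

≈ lat -38.9°, lon -87.8°

Convert each endpoint to a unit vector on the sphere (x = cos φ cos λ, y = cos φ sin λ, z = sin φ).
The central angle between the endpoints is δ = arccos(p₁·p₂) ≈ 0.468 rad (26.8°).
Interpolate at f = 0.33 with slerp weights a = sin((1−f)δ)/sin δ ≈ 0.684, b = sin(fδ)/sin δ ≈ 0.341.
p = a·p₁ + b·p₂ ≈ (0.029, -0.778, -0.628); φ = arcsin(p_z) ≈ -38.89°, λ = atan2(p_y, p_x) ≈ -87.84°.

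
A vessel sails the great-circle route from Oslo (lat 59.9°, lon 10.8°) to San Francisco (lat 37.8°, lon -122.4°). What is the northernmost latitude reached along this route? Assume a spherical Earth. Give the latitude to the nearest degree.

The great circle lies in the plane with unit normal n̂ = (p₁ × p₂)/|p₁ × p₂|.
Here n̂_z ≈ -0.299; the vertex latitude is φ_max = arccos|n̂_z| ≈ 72.6°.

≈ 73°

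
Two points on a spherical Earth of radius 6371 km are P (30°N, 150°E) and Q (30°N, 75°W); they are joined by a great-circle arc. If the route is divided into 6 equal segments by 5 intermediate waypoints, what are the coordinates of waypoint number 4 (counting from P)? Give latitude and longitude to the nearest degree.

≈ (53°N, 112°W)

The haversine formula gives a central angle δ ≈ 1.855 rad (106.3°) between the endpoints.
Interpolate at f = 4/6 with slerp weights a = sin((1−f)δ)/sin δ ≈ 0.604, b = sin(fδ)/sin δ ≈ 0.984.
p = a·p₁ + b·p₂ ≈ (-0.232, -0.562, 0.794); φ = arcsin(p_z) ≈ 52.56°, λ = atan2(p_y, p_x) ≈ -112.47°.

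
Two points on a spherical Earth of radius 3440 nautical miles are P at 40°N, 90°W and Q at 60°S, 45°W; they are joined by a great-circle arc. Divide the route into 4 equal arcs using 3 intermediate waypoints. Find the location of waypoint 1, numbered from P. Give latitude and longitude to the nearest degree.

The haversine formula gives a central angle δ ≈ 1.861 rad (106.6°) between the endpoints.
Interpolate at f = 1/4 with slerp weights a = sin((1−f)δ)/sin δ ≈ 1.028, b = sin(fδ)/sin δ ≈ 0.468.
p = a·p₁ + b·p₂ ≈ (0.165, -0.953, 0.255); φ = arcsin(p_z) ≈ 14.78°, λ = atan2(p_y, p_x) ≈ -80.14°.

≈ 15°N, 80°W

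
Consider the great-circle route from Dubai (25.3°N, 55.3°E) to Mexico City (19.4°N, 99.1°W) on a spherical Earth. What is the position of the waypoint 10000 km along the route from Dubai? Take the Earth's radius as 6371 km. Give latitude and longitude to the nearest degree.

From cos δ = sin φ₁ sin φ₂ + cos φ₁ cos φ₂ cos Δλ, the central angle is δ ≈ 2.249 rad (128.8°). The total great-circle distance is δ·R ≈ 2.249 × 6371 ≈ 14326 km, so the target fraction is f = 10000/14326 ≈ 0.698.
Interpolate at f ≈ 0.698 with slerp weights a = sin((1−f)δ)/sin δ ≈ 0.806, b = sin(fδ)/sin δ ≈ 1.284.
p = a·p₁ + b·p₂ ≈ (0.223, -0.596, 0.771); φ = arcsin(p_z) ≈ 50.44°, λ = atan2(p_y, p_x) ≈ -69.46°.

≈ (50°N, 69°W)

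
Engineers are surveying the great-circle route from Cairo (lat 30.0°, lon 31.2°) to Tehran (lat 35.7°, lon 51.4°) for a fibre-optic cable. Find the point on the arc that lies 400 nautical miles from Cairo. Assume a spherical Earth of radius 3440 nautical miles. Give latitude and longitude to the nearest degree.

≈ lat 33°, lon 38°

The haversine formula gives a central angle δ ≈ 0.312 rad (17.9°) between the endpoints. The total great-circle distance is δ·R ≈ 0.312 × 3440 ≈ 1072 nmi, so the target fraction is f = 400/1072 ≈ 0.373.
Interpolate at f ≈ 0.373 with slerp weights a = sin((1−f)δ)/sin δ ≈ 0.633, b = sin(fδ)/sin δ ≈ 0.378.
p = a·p₁ + b·p₂ ≈ (0.661, 0.524, 0.537); φ = arcsin(p_z) ≈ 32.50°, λ = atan2(p_y, p_x) ≈ 38.42°.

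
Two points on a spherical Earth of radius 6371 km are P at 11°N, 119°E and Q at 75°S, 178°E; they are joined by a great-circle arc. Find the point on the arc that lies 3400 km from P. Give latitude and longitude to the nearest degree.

Convert each endpoint to a unit vector on the sphere (x = cos φ cos λ, y = cos φ sin λ, z = sin φ).
The central angle between the endpoints is δ = arccos(p₁·p₂) ≈ 1.624 rad (93.1°). The total great-circle distance is δ·R ≈ 1.624 × 6371 ≈ 10348 km, so the target fraction is f = 3400/10348 ≈ 0.329.
Interpolate at f ≈ 0.329 with slerp weights a = sin((1−f)δ)/sin δ ≈ 0.888, b = sin(fδ)/sin δ ≈ 0.509.
p = a·p₁ + b·p₂ ≈ (-0.554, 0.767, -0.323); φ = arcsin(p_z) ≈ -18.82°, λ = atan2(p_y, p_x) ≈ 125.86°.

≈ 19°S, 126°E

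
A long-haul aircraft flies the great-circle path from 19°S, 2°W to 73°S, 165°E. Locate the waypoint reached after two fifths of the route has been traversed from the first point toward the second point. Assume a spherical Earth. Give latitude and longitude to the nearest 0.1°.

≈ 53.9°S, 1.7°E

Write both endpoints as unit vectors p₁, p₂ with components (cos φ cos λ, cos φ sin λ, sin φ).
The central angle between the endpoints is δ = arccos(p₁·p₂) ≈ 1.529 rad (87.6°).
Interpolate at f = 2/5 with slerp weights a = sin((1−f)δ)/sin δ ≈ 0.795, b = sin(fδ)/sin δ ≈ 0.575.
p = a·p₁ + b·p₂ ≈ (0.589, 0.017, -0.808); φ = arcsin(p_z) ≈ -53.92°, λ = atan2(p_y, p_x) ≈ 1.68°.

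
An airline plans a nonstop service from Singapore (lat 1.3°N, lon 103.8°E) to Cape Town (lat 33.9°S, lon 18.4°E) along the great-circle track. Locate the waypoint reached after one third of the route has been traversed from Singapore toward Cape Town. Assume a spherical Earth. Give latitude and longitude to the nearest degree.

≈ lat 15°S, lon 79°E

Write both endpoints as unit vectors p₁, p₂ with components (cos φ cos λ, cos φ sin λ, sin φ).
The central angle between the endpoints is δ = arccos(p₁·p₂) ≈ 1.517 rad (86.9°).
Interpolate at f = 1/3 with slerp weights a = sin((1−f)δ)/sin δ ≈ 0.849, b = sin(fδ)/sin δ ≈ 0.485.
p = a·p₁ + b·p₂ ≈ (0.180, 0.951, -0.251); φ = arcsin(p_z) ≈ -14.55°, λ = atan2(p_y, p_x) ≈ 79.31°.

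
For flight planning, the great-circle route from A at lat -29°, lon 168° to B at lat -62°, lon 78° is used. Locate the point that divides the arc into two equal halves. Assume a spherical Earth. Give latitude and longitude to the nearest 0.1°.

≈ lat -54.0°, lon 139.8°

Convert each endpoint to a unit vector on the sphere (x = cos φ cos λ, y = cos φ sin λ, z = sin φ).
The central angle between the endpoints is δ = arccos(p₁·p₂) ≈ 1.128 rad (64.7°).
Interpolate at f = 1/2 with slerp weights a = sin((1−f)δ)/sin δ ≈ 0.592, b = sin(fδ)/sin δ ≈ 0.592.
p = a·p₁ + b·p₂ ≈ (-0.448, 0.379, -0.809); φ = arcsin(p_z) ≈ -54.03°, λ = atan2(p_y, p_x) ≈ 139.77°.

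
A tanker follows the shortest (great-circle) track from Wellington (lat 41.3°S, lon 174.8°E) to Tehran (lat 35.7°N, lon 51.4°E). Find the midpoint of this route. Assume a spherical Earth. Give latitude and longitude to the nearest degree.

Convert each endpoint to a unit vector on the sphere (x = cos φ cos λ, y = cos φ sin λ, z = sin φ).
The central angle between the endpoints is δ = arccos(p₁·p₂) ≈ 2.376 rad (136.1°).
Interpolate at f = 1/2 with slerp weights a = sin((1−f)δ)/sin δ ≈ 1.339, b = sin(fδ)/sin δ ≈ 1.339.
p = a·p₁ + b·p₂ ≈ (-0.323, 0.941, -0.102); φ = arcsin(p_z) ≈ -5.87°, λ = atan2(p_y, p_x) ≈ 108.97°.

≈ lat 6°S, lon 109°E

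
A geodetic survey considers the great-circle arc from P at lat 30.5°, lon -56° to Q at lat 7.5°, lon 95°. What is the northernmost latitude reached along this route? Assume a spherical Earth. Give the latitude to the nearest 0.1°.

≈ 55.6°

The great circle lies in the plane with unit normal n̂ = (p₁ × p₂)/|p₁ × p₂|.
Here n̂_z ≈ +0.565; the vertex latitude is φ_max = arccos|n̂_z| ≈ 55.6°.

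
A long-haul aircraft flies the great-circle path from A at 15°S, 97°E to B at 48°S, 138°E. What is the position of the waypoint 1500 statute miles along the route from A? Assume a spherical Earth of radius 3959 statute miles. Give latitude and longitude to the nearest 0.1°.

Convert each endpoint to a unit vector on the sphere (x = cos φ cos λ, y = cos φ sin λ, z = sin φ).
The central angle between the endpoints is δ = arccos(p₁·p₂) ≈ 0.823 rad (47.1°). The total great-circle distance is δ·R ≈ 0.823 × 3959 ≈ 3258 mi, so the target fraction is f = 1500/3258 ≈ 0.460.
Interpolate at f ≈ 0.460 with slerp weights a = sin((1−f)δ)/sin δ ≈ 0.586, b = sin(fδ)/sin δ ≈ 0.505.
p = a·p₁ + b·p₂ ≈ (-0.320, 0.788, -0.527); φ = arcsin(p_z) ≈ -31.78°, λ = atan2(p_y, p_x) ≈ 112.10°.

≈ 31.8°S, 112.1°E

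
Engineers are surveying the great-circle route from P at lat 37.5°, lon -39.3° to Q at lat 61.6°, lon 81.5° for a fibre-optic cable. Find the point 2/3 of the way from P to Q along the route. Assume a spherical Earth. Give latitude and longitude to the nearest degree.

≈ lat 70°, lon 26°

The haversine formula gives a central angle δ ≈ 1.221 rad (70.0°) between the endpoints.
Interpolate at f = 2/3 with slerp weights a = sin((1−f)δ)/sin δ ≈ 0.421, b = sin(fδ)/sin δ ≈ 0.774.
p = a·p₁ + b·p₂ ≈ (0.313, 0.152, 0.937); φ = arcsin(p_z) ≈ 69.62°, λ = atan2(p_y, p_x) ≈ 25.94°.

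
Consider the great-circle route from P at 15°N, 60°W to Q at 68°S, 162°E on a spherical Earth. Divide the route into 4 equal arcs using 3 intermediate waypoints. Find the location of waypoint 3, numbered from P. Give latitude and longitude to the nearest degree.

≈ 68°S, 110°W

The haversine formula gives a central angle δ ≈ 2.105 rad (120.6°) between the endpoints.
Interpolate at f = 3/4 with slerp weights a = sin((1−f)δ)/sin δ ≈ 0.583, b = sin(fδ)/sin δ ≈ 1.162.
p = a·p₁ + b·p₂ ≈ (-0.132, -0.354, -0.926); φ = arcsin(p_z) ≈ -67.83°, λ = atan2(p_y, p_x) ≈ -110.49°.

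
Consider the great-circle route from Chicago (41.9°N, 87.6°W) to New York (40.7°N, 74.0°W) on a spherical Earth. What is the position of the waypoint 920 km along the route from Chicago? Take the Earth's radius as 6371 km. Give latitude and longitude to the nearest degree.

Convert each endpoint to a unit vector on the sphere (x = cos φ cos λ, y = cos φ sin λ, z = sin φ).
The central angle between the endpoints is δ = arccos(p₁·p₂) ≈ 0.179 rad (10.3°). The total great-circle distance is δ·R ≈ 0.179 × 6371 ≈ 1143 km, so the target fraction is f = 920/1143 ≈ 0.805.
Interpolate at f ≈ 0.805 with slerp weights a = sin((1−f)δ)/sin δ ≈ 0.196, b = sin(fδ)/sin δ ≈ 0.807.
p = a·p₁ + b·p₂ ≈ (0.175, -0.734, 0.657); φ = arcsin(p_z) ≈ 41.06°, λ = atan2(p_y, p_x) ≈ -76.61°.

≈ (41°N, 77°W)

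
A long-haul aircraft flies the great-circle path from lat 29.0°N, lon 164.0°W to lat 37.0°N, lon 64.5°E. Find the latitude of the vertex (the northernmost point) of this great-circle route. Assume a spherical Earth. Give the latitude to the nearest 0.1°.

The great circle lies in the plane with unit normal n̂ = (p₁ × p₂)/|p₁ × p₂|.
Here n̂_z ≈ -0.531; the vertex latitude is φ_max = arccos|n̂_z| ≈ 57.9°.
Check via Clairaut: cos φ_max = |cos φ₁| · sin C = cos(29.0°)·sin(37.4°) ≈ 0.531, again giving ≈ 57.9°.

≈ 57.9°N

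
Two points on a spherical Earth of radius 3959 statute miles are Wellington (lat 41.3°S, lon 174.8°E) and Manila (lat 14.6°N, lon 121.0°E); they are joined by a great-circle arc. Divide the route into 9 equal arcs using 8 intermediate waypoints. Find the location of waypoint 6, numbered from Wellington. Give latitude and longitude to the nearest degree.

Convert each endpoint to a unit vector on the sphere (x = cos φ cos λ, y = cos φ sin λ, z = sin φ).
The central angle between the endpoints is δ = arccos(p₁·p₂) ≈ 1.305 rad (74.8°).
Interpolate at f = 6/9 with slerp weights a = sin((1−f)δ)/sin δ ≈ 0.437, b = sin(fδ)/sin δ ≈ 0.792.
p = a·p₁ + b·p₂ ≈ (-0.721, 0.687, -0.089); φ = arcsin(p_z) ≈ -5.08°, λ = atan2(p_y, p_x) ≈ 136.41°.

≈ lat 5°S, lon 136°E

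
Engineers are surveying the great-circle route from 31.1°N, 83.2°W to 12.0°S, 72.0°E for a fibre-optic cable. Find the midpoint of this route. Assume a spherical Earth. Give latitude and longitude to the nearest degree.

From cos δ = sin φ₁ sin φ₂ + cos φ₁ cos φ₂ cos Δλ, the central angle is δ ≈ 2.621 rad (150.2°).
Interpolate at f = 1/2 with slerp weights a = sin((1−f)δ)/sin δ ≈ 1.944, b = sin(fδ)/sin δ ≈ 1.944.
p = a·p₁ + b·p₂ ≈ (0.785, 0.156, 0.600); φ = arcsin(p_z) ≈ 36.87°, λ = atan2(p_y, p_x) ≈ 11.21°.

≈ 37°N, 11°E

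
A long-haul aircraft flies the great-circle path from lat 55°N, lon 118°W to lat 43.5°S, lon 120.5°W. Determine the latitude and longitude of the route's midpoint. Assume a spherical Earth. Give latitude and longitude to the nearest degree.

Convert each endpoint to a unit vector on the sphere (x = cos φ cos λ, y = cos φ sin λ, z = sin φ).
The central angle between the endpoints is δ = arccos(p₁·p₂) ≈ 1.720 rad (98.5°).
Interpolate at f = 1/2 with slerp weights a = sin((1−f)δ)/sin δ ≈ 0.766, b = sin(fδ)/sin δ ≈ 0.766.
p = a·p₁ + b·p₂ ≈ (-0.488, -0.867, 0.100); φ = arcsin(p_z) ≈ 5.75°, λ = atan2(p_y, p_x) ≈ -119.40°.

≈ lat 6°N, lon 119°W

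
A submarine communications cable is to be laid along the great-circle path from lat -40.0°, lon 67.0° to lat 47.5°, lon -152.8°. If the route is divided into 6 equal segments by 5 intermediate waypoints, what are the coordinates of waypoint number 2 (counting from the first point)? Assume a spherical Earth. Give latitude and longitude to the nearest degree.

≈ lat -8°, lon 110°

The haversine formula gives a central angle δ ≈ 2.629 rad (150.6°) between the endpoints.
Interpolate at f = 2/6 with slerp weights a = sin((1−f)δ)/sin δ ≈ 2.006, b = sin(fδ)/sin δ ≈ 1.567.
p = a·p₁ + b·p₂ ≈ (-0.341, 0.930, -0.134); φ = arcsin(p_z) ≈ -7.69°, λ = atan2(p_y, p_x) ≈ 110.14°.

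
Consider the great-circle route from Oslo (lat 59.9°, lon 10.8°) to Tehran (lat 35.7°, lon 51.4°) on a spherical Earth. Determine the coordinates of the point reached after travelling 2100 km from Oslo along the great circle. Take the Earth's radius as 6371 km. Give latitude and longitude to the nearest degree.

The haversine formula gives a central angle δ ≈ 0.620 rad (35.5°) between the endpoints. The total great-circle distance is δ·R ≈ 0.620 × 6371 ≈ 3948 km, so the target fraction is f = 2100/3948 ≈ 0.532.
Interpolate at f ≈ 0.532 with slerp weights a = sin((1−f)δ)/sin δ ≈ 0.492, b = sin(fδ)/sin δ ≈ 0.557.
p = a·p₁ + b·p₂ ≈ (0.525, 0.400, 0.751); φ = arcsin(p_z) ≈ 48.70°, λ = atan2(p_y, p_x) ≈ 37.31°.

≈ lat 49°, lon 37°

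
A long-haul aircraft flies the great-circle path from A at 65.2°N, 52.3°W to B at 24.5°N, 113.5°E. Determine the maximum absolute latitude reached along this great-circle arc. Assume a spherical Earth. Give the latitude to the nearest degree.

≈ 85°N

The great circle lies in the plane with unit normal n̂ = (p₁ × p₂)/|p₁ × p₂|.
Here n̂_z ≈ +0.094; the vertex latitude is φ_max = arccos|n̂_z| ≈ 84.6°.
Check via Clairaut: cos φ_max = |cos φ₁| · sin C = cos(65.2°)·sin(12.9°) ≈ 0.094, again giving ≈ 84.6°.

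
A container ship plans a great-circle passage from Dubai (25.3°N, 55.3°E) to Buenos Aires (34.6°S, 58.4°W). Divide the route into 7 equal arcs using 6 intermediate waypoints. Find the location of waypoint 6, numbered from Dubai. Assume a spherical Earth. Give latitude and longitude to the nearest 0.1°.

Write both endpoints as unit vectors p₁, p₂ with components (cos φ cos λ, cos φ sin λ, sin φ).
The central angle between the endpoints is δ = arccos(p₁·p₂) ≈ 2.143 rad (122.8°).
Interpolate at f = 6/7 with slerp weights a = sin((1−f)δ)/sin δ ≈ 0.359, b = sin(fδ)/sin δ ≈ 1.148.
p = a·p₁ + b·p₂ ≈ (0.680, -0.538, -0.499); φ = arcsin(p_z) ≈ -29.90°, λ = atan2(p_y, p_x) ≈ -38.37°.

≈ 29.9°S, 38.4°W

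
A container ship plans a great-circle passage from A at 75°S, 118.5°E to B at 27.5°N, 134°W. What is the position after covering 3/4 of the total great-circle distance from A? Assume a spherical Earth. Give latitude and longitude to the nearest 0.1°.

Write both endpoints as unit vectors p₁, p₂ with components (cos φ cos λ, cos φ sin λ, sin φ).
The central angle between the endpoints is δ = arccos(p₁·p₂) ≈ 2.112 rad (121.0°).
Interpolate at f = 3/4 with slerp weights a = sin((1−f)δ)/sin δ ≈ 0.588, b = sin(fδ)/sin δ ≈ 1.167.
p = a·p₁ + b·p₂ ≈ (-0.791, -0.611, -0.029); φ = arcsin(p_z) ≈ -1.66°, λ = atan2(p_y, p_x) ≈ -142.35°.

≈ 1.7°S, 142.3°W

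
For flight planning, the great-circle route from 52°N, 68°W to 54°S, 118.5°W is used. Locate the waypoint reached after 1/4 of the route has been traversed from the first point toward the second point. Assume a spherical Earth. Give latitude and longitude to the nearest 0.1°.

From cos δ = sin φ₁ sin φ₂ + cos φ₁ cos φ₂ cos Δλ, the central angle is δ ≈ 1.990 rad (114.0°).
Interpolate at f = 1/4 with slerp weights a = sin((1−f)δ)/sin δ ≈ 1.092, b = sin(fδ)/sin δ ≈ 0.523.
p = a·p₁ + b·p₂ ≈ (0.105, -0.893, 0.437); φ = arcsin(p_z) ≈ 25.94°, λ = atan2(p_y, p_x) ≈ -83.28°.

≈ 25.9°N, 83.3°W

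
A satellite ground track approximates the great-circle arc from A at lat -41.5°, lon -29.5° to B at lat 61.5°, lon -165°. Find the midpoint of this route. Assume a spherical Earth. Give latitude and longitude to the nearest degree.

≈ lat 22°, lon -69°

Write both endpoints as unit vectors p₁, p₂ with components (cos φ cos λ, cos φ sin λ, sin φ).
The central angle between the endpoints is δ = arccos(p₁·p₂) ≈ 2.563 rad (146.8°).
Interpolate at f = 1/2 with slerp weights a = sin((1−f)δ)/sin δ ≈ 1.753, b = sin(fδ)/sin δ ≈ 1.753.
p = a·p₁ + b·p₂ ≈ (0.335, -0.863, 0.379); φ = arcsin(p_z) ≈ 22.27°, λ = atan2(p_y, p_x) ≈ -68.80°.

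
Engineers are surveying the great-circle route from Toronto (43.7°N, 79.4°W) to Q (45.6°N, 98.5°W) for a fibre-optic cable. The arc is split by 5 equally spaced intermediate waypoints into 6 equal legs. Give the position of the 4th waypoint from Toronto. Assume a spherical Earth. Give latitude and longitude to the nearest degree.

Write both endpoints as unit vectors p₁, p₂ with components (cos φ cos λ, cos φ sin λ, sin φ).
The central angle between the endpoints is δ = arccos(p₁·p₂) ≈ 0.239 rad (13.7°).
Interpolate at f = 4/6 with slerp weights a = sin((1−f)δ)/sin δ ≈ 0.336, b = sin(fδ)/sin δ ≈ 0.670.
p = a·p₁ + b·p₂ ≈ (-0.025, -0.703, 0.711); φ = arcsin(p_z) ≈ 45.32°, λ = atan2(p_y, p_x) ≈ -92.01°.

≈ (45°N, 92°W)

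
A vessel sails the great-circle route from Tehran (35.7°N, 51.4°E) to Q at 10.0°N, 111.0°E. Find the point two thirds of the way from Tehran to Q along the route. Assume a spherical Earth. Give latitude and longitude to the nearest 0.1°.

≈ 21.0°N, 93.8°E

Write both endpoints as unit vectors p₁, p₂ with components (cos φ cos λ, cos φ sin λ, sin φ).
The central angle between the endpoints is δ = arccos(p₁·p₂) ≈ 1.040 rad (59.6°).
Interpolate at f = 2/3 with slerp weights a = sin((1−f)δ)/sin δ ≈ 0.394, b = sin(fδ)/sin δ ≈ 0.741.
p = a·p₁ + b·p₂ ≈ (-0.062, 0.931, 0.359); φ = arcsin(p_z) ≈ 21.01°, λ = atan2(p_y, p_x) ≈ 93.80°.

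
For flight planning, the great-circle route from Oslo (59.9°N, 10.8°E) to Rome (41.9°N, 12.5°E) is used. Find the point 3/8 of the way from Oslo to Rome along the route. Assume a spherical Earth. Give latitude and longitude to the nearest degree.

≈ 53°N, 12°E

Write both endpoints as unit vectors p₁, p₂ with components (cos φ cos λ, cos φ sin λ, sin φ).
The central angle between the endpoints is δ = arccos(p₁·p₂) ≈ 0.315 rad (18.0°).
Interpolate at f = 3/8 with slerp weights a = sin((1−f)δ)/sin δ ≈ 0.631, b = sin(fδ)/sin δ ≈ 0.380.
p = a·p₁ + b·p₂ ≈ (0.587, 0.121, 0.800); φ = arcsin(p_z) ≈ 53.15°, λ = atan2(p_y, p_x) ≈ 11.60°.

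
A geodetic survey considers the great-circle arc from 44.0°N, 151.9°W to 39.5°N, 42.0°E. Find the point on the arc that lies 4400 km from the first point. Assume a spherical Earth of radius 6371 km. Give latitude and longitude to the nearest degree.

Write both endpoints as unit vectors p₁, p₂ with components (cos φ cos λ, cos φ sin λ, sin φ).
The central angle between the endpoints is δ = arccos(p₁·p₂) ≈ 1.668 rad (95.6°). The total great-circle distance is δ·R ≈ 1.668 × 6371 ≈ 10626 km, so the target fraction is f = 4400/10626 ≈ 0.414.
Interpolate at f ≈ 0.414 with slerp weights a = sin((1−f)δ)/sin δ ≈ 0.833, b = sin(fδ)/sin δ ≈ 0.640.
p = a·p₁ + b·p₂ ≈ (-0.161, 0.048, 0.986); φ = arcsin(p_z) ≈ 80.30°, λ = atan2(p_y, p_x) ≈ 163.36°.

≈ 80°N, 163°E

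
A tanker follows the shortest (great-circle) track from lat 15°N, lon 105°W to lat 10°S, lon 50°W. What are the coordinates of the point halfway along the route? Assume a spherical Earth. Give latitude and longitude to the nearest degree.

Write both endpoints as unit vectors p₁, p₂ with components (cos φ cos λ, cos φ sin λ, sin φ).
The central angle between the endpoints is δ = arccos(p₁·p₂) ≈ 1.046 rad (60.0°).
Interpolate at f = 1/2 with slerp weights a = sin((1−f)δ)/sin δ ≈ 0.577, b = sin(fδ)/sin δ ≈ 0.577.
p = a·p₁ + b·p₂ ≈ (0.221, -0.974, 0.049); φ = arcsin(p_z) ≈ 2.82°, λ = atan2(p_y, p_x) ≈ -77.21°.

≈ lat 3°N, lon 77°W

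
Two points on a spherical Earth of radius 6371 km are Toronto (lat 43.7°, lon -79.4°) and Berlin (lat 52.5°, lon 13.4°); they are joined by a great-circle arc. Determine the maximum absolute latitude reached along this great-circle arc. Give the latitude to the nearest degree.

≈ 59°

The great circle lies in the plane with unit normal n̂ = (p₁ × p₂)/|p₁ × p₂|.
Here n̂_z ≈ +0.517; the vertex latitude is φ_max = arccos|n̂_z| ≈ 58.9°.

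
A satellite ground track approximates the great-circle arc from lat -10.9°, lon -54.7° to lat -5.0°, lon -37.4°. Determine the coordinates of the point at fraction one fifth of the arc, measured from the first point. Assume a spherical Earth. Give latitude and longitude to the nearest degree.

≈ lat -10°, lon -51°

The haversine formula gives a central angle δ ≈ 0.316 rad (18.1°) between the endpoints.
Interpolate at f = 1/5 with slerp weights a = sin((1−f)δ)/sin δ ≈ 0.805, b = sin(fδ)/sin δ ≈ 0.203.
p = a·p₁ + b·p₂ ≈ (0.618, -0.768, -0.170); φ = arcsin(p_z) ≈ -9.78°, λ = atan2(p_y, p_x) ≈ -51.20°.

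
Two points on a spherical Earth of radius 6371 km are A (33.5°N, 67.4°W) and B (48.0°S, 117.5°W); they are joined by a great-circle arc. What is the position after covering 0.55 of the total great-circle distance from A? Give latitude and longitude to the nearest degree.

≈ (12°S, 92°W)

Convert each endpoint to a unit vector on the sphere (x = cos φ cos λ, y = cos φ sin λ, z = sin φ).
The central angle between the endpoints is δ = arccos(p₁·p₂) ≈ 1.623 rad (93.0°).
Interpolate at f = 0.55 with slerp weights a = sin((1−f)δ)/sin δ ≈ 0.668, b = sin(fδ)/sin δ ≈ 0.780.
p = a·p₁ + b·p₂ ≈ (-0.027, -0.977, -0.211); φ = arcsin(p_z) ≈ -12.17°, λ = atan2(p_y, p_x) ≈ -91.57°.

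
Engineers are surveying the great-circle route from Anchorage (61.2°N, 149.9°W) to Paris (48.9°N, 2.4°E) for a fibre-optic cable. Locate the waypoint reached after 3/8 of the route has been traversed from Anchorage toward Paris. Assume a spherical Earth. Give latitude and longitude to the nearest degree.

Convert each endpoint to a unit vector on the sphere (x = cos φ cos λ, y = cos φ sin λ, z = sin φ).
The central angle between the endpoints is δ = arccos(p₁·p₂) ≈ 1.181 rad (67.7°).
Interpolate at f = 3/8 with slerp weights a = sin((1−f)δ)/sin δ ≈ 0.727, b = sin(fδ)/sin δ ≈ 0.463.
p = a·p₁ + b·p₂ ≈ (0.001, -0.163, 0.987); φ = arcsin(p_z) ≈ 80.62°, λ = atan2(p_y, p_x) ≈ -89.62°.

≈ 81°N, 90°W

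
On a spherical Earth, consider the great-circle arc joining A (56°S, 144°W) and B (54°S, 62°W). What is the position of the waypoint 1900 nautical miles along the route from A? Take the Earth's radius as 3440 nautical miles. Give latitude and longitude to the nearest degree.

≈ (60°S, 82°W)

Convert each endpoint to a unit vector on the sphere (x = cos φ cos λ, y = cos φ sin λ, z = sin φ).
The central angle between the endpoints is δ = arccos(p₁·p₂) ≈ 0.772 rad (44.2°). The total great-circle distance is δ·R ≈ 0.772 × 3440 ≈ 2656 nmi, so the target fraction is f = 1900/2656 ≈ 0.715.
Interpolate at f ≈ 0.715 with slerp weights a = sin((1−f)δ)/sin δ ≈ 0.312, b = sin(fδ)/sin δ ≈ 0.752.
p = a·p₁ + b·p₂ ≈ (0.066, -0.493, -0.867); φ = arcsin(p_z) ≈ -60.17°, λ = atan2(p_y, p_x) ≈ -82.36°.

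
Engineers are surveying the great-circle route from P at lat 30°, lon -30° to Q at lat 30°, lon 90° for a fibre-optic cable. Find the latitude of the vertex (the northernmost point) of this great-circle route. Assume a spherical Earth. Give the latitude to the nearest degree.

≈ 49°

The great circle lies in the plane with unit normal n̂ = (p₁ × p₂)/|p₁ × p₂|.
Here n̂_z ≈ +0.655; the vertex latitude is φ_max = arccos|n̂_z| ≈ 49.1°.
Check via Clairaut: cos φ_max = |cos φ₁| · sin C = cos(30.0°)·sin(49.1°) ≈ 0.655, again giving ≈ 49.1°.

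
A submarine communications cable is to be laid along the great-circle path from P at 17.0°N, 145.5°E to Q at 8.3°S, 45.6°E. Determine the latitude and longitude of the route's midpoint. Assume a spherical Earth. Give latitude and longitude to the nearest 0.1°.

Write both endpoints as unit vectors p₁, p₂ with components (cos φ cos λ, cos φ sin λ, sin φ).
The central angle between the endpoints is δ = arccos(p₁·p₂) ≈ 1.777 rad (101.8°).
Interpolate at f = 1/2 with slerp weights a = sin((1−f)δ)/sin δ ≈ 0.793, b = sin(fδ)/sin δ ≈ 0.793.
p = a·p₁ + b·p₂ ≈ (-0.076, 0.990, 0.117); φ = arcsin(p_z) ≈ 6.74°, λ = atan2(p_y, p_x) ≈ 94.39°.

≈ 6.7°N, 94.4°E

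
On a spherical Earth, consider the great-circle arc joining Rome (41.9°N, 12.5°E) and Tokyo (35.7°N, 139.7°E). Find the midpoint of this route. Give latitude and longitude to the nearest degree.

≈ (61°N, 81°E)

Convert each endpoint to a unit vector on the sphere (x = cos φ cos λ, y = cos φ sin λ, z = sin φ).
The central angle between the endpoints is δ = arccos(p₁·p₂) ≈ 1.547 rad (88.6°).
Interpolate at f = 1/2 with slerp weights a = sin((1−f)δ)/sin δ ≈ 0.699, b = sin(fδ)/sin δ ≈ 0.699.
p = a·p₁ + b·p₂ ≈ (0.075, 0.480, 0.874); φ = arcsin(p_z) ≈ 60.96°, λ = atan2(p_y, p_x) ≈ 81.11°.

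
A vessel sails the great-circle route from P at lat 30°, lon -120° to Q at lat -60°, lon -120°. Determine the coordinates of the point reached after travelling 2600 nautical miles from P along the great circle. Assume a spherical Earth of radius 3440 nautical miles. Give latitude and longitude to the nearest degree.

The haversine formula gives a central angle δ ≈ 1.571 rad (90.0°) between the endpoints. The total great-circle distance is δ·R ≈ 1.571 × 3440 ≈ 5404 nmi, so the target fraction is f = 2600/5404 ≈ 0.481.
Interpolate at f ≈ 0.481 with slerp weights a = sin((1−f)δ)/sin δ ≈ 0.728, b = sin(fδ)/sin δ ≈ 0.686.
p = a·p₁ + b·p₂ ≈ (-0.487, -0.843, -0.230); φ = arcsin(p_z) ≈ -13.30°, λ = atan2(p_y, p_x) ≈ -120.00°.

≈ lat -13°, lon -120°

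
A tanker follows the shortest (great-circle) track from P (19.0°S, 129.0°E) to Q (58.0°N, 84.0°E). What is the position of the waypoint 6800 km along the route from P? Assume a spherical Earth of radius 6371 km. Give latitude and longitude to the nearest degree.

≈ (38°N, 104°E)

Convert each endpoint to a unit vector on the sphere (x = cos φ cos λ, y = cos φ sin λ, z = sin φ).
The central angle between the endpoints is δ = arccos(p₁·p₂) ≈ 1.493 rad (85.5°). The total great-circle distance is δ·R ≈ 1.493 × 6371 ≈ 9509 km, so the target fraction is f = 6800/9509 ≈ 0.715.
Interpolate at f ≈ 0.715 with slerp weights a = sin((1−f)δ)/sin δ ≈ 0.414, b = sin(fδ)/sin δ ≈ 0.879.
p = a·p₁ + b·p₂ ≈ (-0.198, 0.767, 0.610); φ = arcsin(p_z) ≈ 37.62°, λ = atan2(p_y, p_x) ≈ 104.44°.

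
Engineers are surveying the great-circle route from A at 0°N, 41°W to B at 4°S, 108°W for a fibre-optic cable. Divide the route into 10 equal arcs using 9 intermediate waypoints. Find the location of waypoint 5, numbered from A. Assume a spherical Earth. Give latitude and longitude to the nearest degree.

≈ 2°S, 74°W

Write both endpoints as unit vectors p₁, p₂ with components (cos φ cos λ, cos φ sin λ, sin φ).
The central angle between the endpoints is δ = arccos(p₁·p₂) ≈ 1.170 rad (67.1°).
Interpolate at f = 5/10 with slerp weights a = sin((1−f)δ)/sin δ ≈ 0.600, b = sin(fδ)/sin δ ≈ 0.600.
p = a·p₁ + b·p₂ ≈ (0.268, -0.963, -0.042); φ = arcsin(p_z) ≈ -2.40°, λ = atan2(p_y, p_x) ≈ -74.45°.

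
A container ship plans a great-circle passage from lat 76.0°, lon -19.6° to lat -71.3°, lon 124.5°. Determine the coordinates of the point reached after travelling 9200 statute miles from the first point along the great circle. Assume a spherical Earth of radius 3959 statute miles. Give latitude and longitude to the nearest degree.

≈ lat -40°, lon 90°

From cos δ = sin φ₁ sin φ₂ + cos φ₁ cos φ₂ cos Δλ, the central angle is δ ≈ 2.951 rad (169.1°). The total great-circle distance is δ·R ≈ 2.951 × 3959 ≈ 11683 mi, so the target fraction is f = 9200/11683 ≈ 0.787.
Interpolate at f ≈ 0.787 with slerp weights a = sin((1−f)δ)/sin δ ≈ 3.099, b = sin(fδ)/sin δ ≈ 3.853.
p = a·p₁ + b·p₂ ≈ (0.007, 0.766, -0.642); φ = arcsin(p_z) ≈ -39.96°, λ = atan2(p_y, p_x) ≈ 89.50°.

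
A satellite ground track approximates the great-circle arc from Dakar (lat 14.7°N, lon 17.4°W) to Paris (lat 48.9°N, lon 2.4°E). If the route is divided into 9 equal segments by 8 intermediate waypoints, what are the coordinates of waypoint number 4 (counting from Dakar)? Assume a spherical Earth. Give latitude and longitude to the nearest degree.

≈ lat 30°N, lon 10°W

Convert each endpoint to a unit vector on the sphere (x = cos φ cos λ, y = cos φ sin λ, z = sin φ).
The central angle between the endpoints is δ = arccos(p₁·p₂) ≈ 0.661 rad (37.9°).
Interpolate at f = 4/9 with slerp weights a = sin((1−f)δ)/sin δ ≈ 0.585, b = sin(fδ)/sin δ ≈ 0.472.
p = a·p₁ + b·p₂ ≈ (0.850, -0.156, 0.504); φ = arcsin(p_z) ≈ 30.25°, λ = atan2(p_y, p_x) ≈ -10.42°.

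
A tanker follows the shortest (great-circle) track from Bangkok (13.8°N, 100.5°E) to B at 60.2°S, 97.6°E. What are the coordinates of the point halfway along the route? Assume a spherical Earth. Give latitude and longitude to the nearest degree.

Convert each endpoint to a unit vector on the sphere (x = cos φ cos λ, y = cos φ sin λ, z = sin φ).
The central angle between the endpoints is δ = arccos(p₁·p₂) ≈ 1.292 rad (74.0°).
Interpolate at f = 1/2 with slerp weights a = sin((1−f)δ)/sin δ ≈ 0.626, b = sin(fδ)/sin δ ≈ 0.626.
p = a·p₁ + b·p₂ ≈ (-0.152, 0.906, -0.394); φ = arcsin(p_z) ≈ -23.21°, λ = atan2(p_y, p_x) ≈ 99.52°.

≈ 23°S, 100°E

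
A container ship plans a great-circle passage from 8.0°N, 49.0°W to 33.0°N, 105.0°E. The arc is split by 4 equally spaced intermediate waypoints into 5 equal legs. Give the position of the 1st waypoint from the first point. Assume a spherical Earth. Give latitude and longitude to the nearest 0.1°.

≈ 30.5°N, 34.2°W

The haversine formula gives a central angle δ ≈ 2.306 rad (132.1°) between the endpoints.
Interpolate at f = 1/5 with slerp weights a = sin((1−f)δ)/sin δ ≈ 1.298, b = sin(fδ)/sin δ ≈ 0.600.
p = a·p₁ + b·p₂ ≈ (0.713, -0.484, 0.507); φ = arcsin(p_z) ≈ 30.49°, λ = atan2(p_y, p_x) ≈ -34.17°.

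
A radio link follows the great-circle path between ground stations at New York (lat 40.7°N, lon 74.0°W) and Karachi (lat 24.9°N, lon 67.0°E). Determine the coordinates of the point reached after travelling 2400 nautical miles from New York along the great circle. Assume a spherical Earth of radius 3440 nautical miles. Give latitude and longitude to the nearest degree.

From cos δ = sin φ₁ sin φ₂ + cos φ₁ cos φ₂ cos Δλ, the central angle is δ ≈ 1.834 rad (105.1°). The total great-circle distance is δ·R ≈ 1.834 × 3440 ≈ 6308 nmi, so the target fraction is f = 2400/6308 ≈ 0.380.
Interpolate at f ≈ 0.380 with slerp weights a = sin((1−f)δ)/sin δ ≈ 0.939, b = sin(fδ)/sin δ ≈ 0.665.
p = a·p₁ + b·p₂ ≈ (0.432, -0.129, 0.893); φ = arcsin(p_z) ≈ 63.20°, λ = atan2(p_y, p_x) ≈ -16.62°.

≈ lat 63°N, lon 17°W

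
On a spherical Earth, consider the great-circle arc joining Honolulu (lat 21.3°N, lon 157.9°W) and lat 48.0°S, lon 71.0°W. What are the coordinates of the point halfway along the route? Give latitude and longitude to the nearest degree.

Convert each endpoint to a unit vector on the sphere (x = cos φ cos λ, y = cos φ sin λ, z = sin φ).
The central angle between the endpoints is δ = arccos(p₁·p₂) ≈ 1.809 rad (103.7°).
Interpolate at f = 1/2 with slerp weights a = sin((1−f)δ)/sin δ ≈ 0.809, b = sin(fδ)/sin δ ≈ 0.809.
p = a·p₁ + b·p₂ ≈ (-0.522, -0.796, -0.307); φ = arcsin(p_z) ≈ -17.90°, λ = atan2(p_y, p_x) ≈ -123.28°.

≈ lat 18°S, lon 123°W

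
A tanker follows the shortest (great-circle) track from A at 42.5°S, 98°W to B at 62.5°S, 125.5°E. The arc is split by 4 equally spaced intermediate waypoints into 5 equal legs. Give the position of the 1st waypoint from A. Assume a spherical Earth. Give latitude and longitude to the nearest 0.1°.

Write both endpoints as unit vectors p₁, p₂ with components (cos φ cos λ, cos φ sin λ, sin φ).
The central angle between the endpoints is δ = arccos(p₁·p₂) ≈ 1.211 rad (69.4°).
Interpolate at f = 1/5 with slerp weights a = sin((1−f)δ)/sin δ ≈ 0.881, b = sin(fδ)/sin δ ≈ 0.256.
p = a·p₁ + b·p₂ ≈ (-0.159, -0.547, -0.822); φ = arcsin(p_z) ≈ -55.30°, λ = atan2(p_y, p_x) ≈ -106.23°.

≈ 55.3°S, 106.2°W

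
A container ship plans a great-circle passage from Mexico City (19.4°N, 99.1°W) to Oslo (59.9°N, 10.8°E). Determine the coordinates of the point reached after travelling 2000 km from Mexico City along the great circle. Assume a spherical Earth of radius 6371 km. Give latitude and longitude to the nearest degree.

Convert each endpoint to a unit vector on the sphere (x = cos φ cos λ, y = cos φ sin λ, z = sin φ).
The central angle between the endpoints is δ = arccos(p₁·p₂) ≈ 1.444 rad (82.7°). The total great-circle distance is δ·R ≈ 1.444 × 6371 ≈ 9200 km, so the target fraction is f = 2000/9200 ≈ 0.217.
Interpolate at f ≈ 0.217 with slerp weights a = sin((1−f)δ)/sin δ ≈ 0.912, b = sin(fδ)/sin δ ≈ 0.311.
p = a·p₁ + b·p₂ ≈ (0.017, -0.820, 0.572); φ = arcsin(p_z) ≈ 34.90°, λ = atan2(p_y, p_x) ≈ -88.79°.

≈ (35°N, 89°W)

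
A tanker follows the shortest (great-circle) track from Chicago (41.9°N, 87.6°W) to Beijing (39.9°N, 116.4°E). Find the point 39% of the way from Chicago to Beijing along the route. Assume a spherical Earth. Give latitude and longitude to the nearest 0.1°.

≈ 73.6°N, 129.7°W

Convert each endpoint to a unit vector on the sphere (x = cos φ cos λ, y = cos φ sin λ, z = sin φ).
The central angle between the endpoints is δ = arccos(p₁·p₂) ≈ 1.664 rad (95.4°).
Interpolate at f = 0.39 with slerp weights a = sin((1−f)δ)/sin δ ≈ 0.853, b = sin(fδ)/sin δ ≈ 0.607.
p = a·p₁ + b·p₂ ≈ (-0.180, -0.217, 0.959); φ = arcsin(p_z) ≈ 73.59°, λ = atan2(p_y, p_x) ≈ -129.70°.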